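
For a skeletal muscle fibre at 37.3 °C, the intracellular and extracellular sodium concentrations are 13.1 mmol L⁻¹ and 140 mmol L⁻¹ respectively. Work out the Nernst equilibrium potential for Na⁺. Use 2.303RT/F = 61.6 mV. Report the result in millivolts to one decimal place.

E = (61.6/z) · log₁₀([Na⁺]_out/[Na⁺]_in) with z = +1.
= (61.6/1) · log₁₀(140/13.1) = 61.60 · log₁₀(10.69)
= 61.60 · (1.0289) = 63.38 mV

63.4 mV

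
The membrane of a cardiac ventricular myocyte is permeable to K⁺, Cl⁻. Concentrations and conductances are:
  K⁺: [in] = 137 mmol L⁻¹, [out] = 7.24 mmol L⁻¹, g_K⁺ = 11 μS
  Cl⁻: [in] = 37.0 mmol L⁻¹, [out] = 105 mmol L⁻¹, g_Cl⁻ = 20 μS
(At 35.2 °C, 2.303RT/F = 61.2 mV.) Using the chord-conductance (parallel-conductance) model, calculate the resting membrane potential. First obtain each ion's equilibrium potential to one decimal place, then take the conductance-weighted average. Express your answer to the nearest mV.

E_K⁺ = (61.2/1)·log₁₀(7.24/137) = -78.2 mV
E_Cl⁻ = (61.2/-1)·log₁₀(105/37.0) = -27.7 mV
Vm = (Σ gᵢEᵢ)/(Σ gᵢ) = (11·-78.2 + 20·-27.7) / (11 + 20)
= -1414.20 / 31 = -45.62 mV

-46 mV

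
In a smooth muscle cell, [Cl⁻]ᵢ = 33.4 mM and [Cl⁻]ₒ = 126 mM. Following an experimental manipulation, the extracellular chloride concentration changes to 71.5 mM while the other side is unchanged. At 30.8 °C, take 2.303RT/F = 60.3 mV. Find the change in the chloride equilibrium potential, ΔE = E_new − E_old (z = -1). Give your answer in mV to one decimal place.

14.8 mV

E_old = (60.3/-1)·log₁₀(126/33.4) = -34.77 mV
E_new = (60.3/-1)·log₁₀(71.5/33.4) = -19.93 mV
ΔE = -19.93 − (-34.77) = 14.84 mV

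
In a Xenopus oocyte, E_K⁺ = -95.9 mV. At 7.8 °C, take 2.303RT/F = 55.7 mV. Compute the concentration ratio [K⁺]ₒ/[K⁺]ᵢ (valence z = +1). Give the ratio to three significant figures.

0.0190

log₁₀([out]/[in]) = E·z/(55.7) = -95.9 × 1 / 55.7 = -1.7217
[out]/[in] = 10^(-1.7217) = 0.01898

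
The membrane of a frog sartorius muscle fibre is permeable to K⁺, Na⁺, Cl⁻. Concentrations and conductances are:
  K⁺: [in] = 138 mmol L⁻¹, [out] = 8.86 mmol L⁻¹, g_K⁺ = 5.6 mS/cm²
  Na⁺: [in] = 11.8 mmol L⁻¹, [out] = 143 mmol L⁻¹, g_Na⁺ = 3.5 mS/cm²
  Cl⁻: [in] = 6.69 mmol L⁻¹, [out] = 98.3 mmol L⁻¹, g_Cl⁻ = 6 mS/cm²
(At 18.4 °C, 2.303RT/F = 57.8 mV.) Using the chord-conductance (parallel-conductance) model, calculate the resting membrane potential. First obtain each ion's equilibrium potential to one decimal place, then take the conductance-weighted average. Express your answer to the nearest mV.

E_K⁺ = (57.8/1)·log₁₀(8.86/138) = -68.9 mV
E_Na⁺ = (57.8/1)·log₁₀(143/11.8) = 62.6 mV
E_Cl⁻ = (57.8/-1)·log₁₀(98.3/6.69) = -67.5 mV
Vm = (Σ gᵢEᵢ)/(Σ gᵢ) = (5.6·-68.9 + 3.5·62.6 + 6·-67.5) / (5.6 + 3.5 + 6)
= -571.74 / 15.1 = -37.86 mV

-38 mV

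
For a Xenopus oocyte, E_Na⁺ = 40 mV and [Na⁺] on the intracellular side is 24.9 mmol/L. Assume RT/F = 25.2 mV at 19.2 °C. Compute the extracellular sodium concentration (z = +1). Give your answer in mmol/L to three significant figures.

Nernst: E = (25.2/1) · ln([out]/[in]), so ln([out]/[in]) = 40.0 × 1 / 25.2 = 1.5873.
[out]/[in] = e^(1.5873) = 4.891.
[out] = 4.891 × 24.9 = 121.8 mmol/L.

122 mmol/L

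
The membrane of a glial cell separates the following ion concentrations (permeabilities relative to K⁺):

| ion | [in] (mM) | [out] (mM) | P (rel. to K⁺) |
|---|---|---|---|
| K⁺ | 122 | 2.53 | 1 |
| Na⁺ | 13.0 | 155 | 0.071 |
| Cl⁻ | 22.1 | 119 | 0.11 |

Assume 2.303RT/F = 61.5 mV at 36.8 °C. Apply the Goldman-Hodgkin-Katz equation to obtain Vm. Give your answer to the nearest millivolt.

-57 mV

Vm = 61.5 · log₁₀[(Σ P·[cation]ₒ + Σ P·[anion]ᵢ) / (Σ P·[cation]ᵢ + Σ P·[anion]ₒ)]
Numerator = 1×2.53 + 0.071×155 + 0.11×22.1 = 15.97
Denominator = 1×122 + 0.071×13.0 + 0.11×119 = 136
Vm = 61.5 · log₁₀(0.11739) = 61.5 × (-0.9304) = -57.22 mV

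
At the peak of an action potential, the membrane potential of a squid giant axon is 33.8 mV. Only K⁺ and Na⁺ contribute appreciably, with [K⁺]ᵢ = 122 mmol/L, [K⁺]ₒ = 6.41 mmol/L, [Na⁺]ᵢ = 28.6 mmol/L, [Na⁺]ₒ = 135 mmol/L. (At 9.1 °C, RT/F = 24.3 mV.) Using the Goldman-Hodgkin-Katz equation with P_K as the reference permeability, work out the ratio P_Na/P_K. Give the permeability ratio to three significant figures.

Let α = P_Na/P_K. GHK: Vm = 24.3·ln[(Kₒ + α·Naₒ)/(Kᵢ + α·Naᵢ)].
e^(Vm/24.3) = e^(33.8/24.3) = 4.0187
So 4.0187·(Kᵢ + α·Naᵢ) = Kₒ + α·Naₒ → α = (4.0187·122.0 − 6.41) / (135.0 − 4.0187·28.6)
α = (490.3 − 6.41) / (135.0 − 114.9) = 483.9/20.07 = 24.11

24.1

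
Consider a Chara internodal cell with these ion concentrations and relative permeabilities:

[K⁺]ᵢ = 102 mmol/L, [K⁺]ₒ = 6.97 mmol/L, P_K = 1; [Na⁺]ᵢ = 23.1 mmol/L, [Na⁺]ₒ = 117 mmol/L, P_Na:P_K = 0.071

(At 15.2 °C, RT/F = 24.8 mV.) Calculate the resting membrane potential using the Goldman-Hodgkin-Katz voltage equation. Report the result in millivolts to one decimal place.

-47.5 mV

Vm = 24.8 · ln[(Σ P·[cation]ₒ + Σ P·[anion]ᵢ) / (Σ P·[cation]ᵢ + Σ P·[anion]ₒ)]
Numerator = 1×6.97 + 0.071×117 = 15.28
Denominator = 1×102 + 0.071×23.1 = 103.6
Vm = 24.8 · ln(0.1474) = 24.8 × (-1.9146) = -47.48 mV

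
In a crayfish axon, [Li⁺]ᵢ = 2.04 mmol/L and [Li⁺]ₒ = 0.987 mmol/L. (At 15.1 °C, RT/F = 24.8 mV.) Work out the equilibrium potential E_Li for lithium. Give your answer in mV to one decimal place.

-18.0 mV

E = (24.8/z) · ln([Li⁺]_out/[Li⁺]_in) with z = +1.
= (24.8/1) · ln(0.987/2.04) = 24.80 · ln(0.4838)
= 24.80 · (-0.7260) = -18.01 mV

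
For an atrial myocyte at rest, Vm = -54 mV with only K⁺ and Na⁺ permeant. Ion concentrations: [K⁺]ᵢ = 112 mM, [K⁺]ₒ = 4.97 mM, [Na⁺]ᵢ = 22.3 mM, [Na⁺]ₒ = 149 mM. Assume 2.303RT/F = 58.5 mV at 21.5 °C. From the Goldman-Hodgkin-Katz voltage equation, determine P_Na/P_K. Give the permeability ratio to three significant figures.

0.0574

Let α = P_Na/P_K. GHK: Vm = 58.5·log₁₀[(Kₒ + α·Naₒ)/(Kᵢ + α·Naᵢ)].
10^(Vm/58.5) = 10^(-54.0/58.5) = 0.11938
So 0.11938·(Kᵢ + α·Naᵢ) = Kₒ + α·Naₒ → α = (0.11938·112.0 − 4.97) / (149.0 − 0.11938·22.3)
α = (13.37 − 4.97) / (149.0 − 2.662) = 8.4/146.3 = 0.0574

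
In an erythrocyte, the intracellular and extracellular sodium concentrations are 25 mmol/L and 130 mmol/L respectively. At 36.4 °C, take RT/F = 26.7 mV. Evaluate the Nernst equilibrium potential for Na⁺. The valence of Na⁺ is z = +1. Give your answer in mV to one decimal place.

44.0 mV

E = (26.7/z) · ln([Na⁺]_out/[Na⁺]_in) with z = +1.
= (26.7/1) · ln(130/25) = 26.70 · ln(5.2)
= 26.70 · (1.6487) = 44.02 mV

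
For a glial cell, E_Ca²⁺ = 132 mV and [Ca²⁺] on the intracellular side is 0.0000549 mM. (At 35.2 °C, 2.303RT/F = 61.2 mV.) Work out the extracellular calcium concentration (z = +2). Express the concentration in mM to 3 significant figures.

Nernst: E = (61.2/2) · log₁₀([out]/[in]), so log₁₀([out]/[in]) = 132.0 × 2 / 61.2 = 4.3137.
[out]/[in] = 10^(4.3137) = 2.059e+04.
[out] = 2.059e+04 × 0.0000549 = 1.131 mM.

1.13 mM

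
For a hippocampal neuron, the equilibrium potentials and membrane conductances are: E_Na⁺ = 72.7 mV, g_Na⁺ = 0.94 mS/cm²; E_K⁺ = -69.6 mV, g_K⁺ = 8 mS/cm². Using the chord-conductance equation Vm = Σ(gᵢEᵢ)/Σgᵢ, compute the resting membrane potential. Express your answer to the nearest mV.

Σ gᵢEᵢ = 0.94·(72.7) + 8·(-69.6) = -488.46
Σ gᵢ = 0.94 + 8 = 8.94
Vm = -488.46 / 8.94 = -54.64 mV

-55 mV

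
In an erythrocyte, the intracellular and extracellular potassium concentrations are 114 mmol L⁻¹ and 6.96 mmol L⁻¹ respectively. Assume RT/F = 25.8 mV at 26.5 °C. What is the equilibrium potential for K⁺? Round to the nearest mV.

-72 mV

E = (25.8/z) · ln([K⁺]_out/[K⁺]_in) with z = +1.
= (25.8/1) · ln(6.96/114) = 25.80 · ln(0.06105)
= 25.80 · (-2.7960) = -72.14 mV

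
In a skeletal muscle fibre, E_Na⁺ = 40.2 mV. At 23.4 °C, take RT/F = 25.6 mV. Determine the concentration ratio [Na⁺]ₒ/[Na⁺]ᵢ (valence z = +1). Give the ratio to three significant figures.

ln([out]/[in]) = E·z/(25.6) = 40.2 × 1 / 25.6 = 1.5703
[out]/[in] = e^(1.5703) = 4.808

4.81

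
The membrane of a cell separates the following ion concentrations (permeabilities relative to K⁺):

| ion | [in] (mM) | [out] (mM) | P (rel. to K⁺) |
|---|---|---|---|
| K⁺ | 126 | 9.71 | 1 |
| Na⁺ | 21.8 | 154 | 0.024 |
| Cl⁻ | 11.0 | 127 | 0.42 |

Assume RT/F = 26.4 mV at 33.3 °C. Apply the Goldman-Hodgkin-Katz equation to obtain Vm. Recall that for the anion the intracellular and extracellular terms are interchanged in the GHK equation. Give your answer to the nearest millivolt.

Vm = 26.4 · ln[(Σ P·[cation]ₒ + Σ P·[anion]ᵢ) / (Σ P·[cation]ᵢ + Σ P·[anion]ₒ)]
Numerator = 1×9.71 + 0.024×154 + 0.42×11.0 = 18.03
Denominator = 1×126 + 0.024×21.8 + 0.42×127 = 179.9
Vm = 26.4 · ln(0.10022) = 26.4 × (-2.3004) = -60.73 mV

-61 mV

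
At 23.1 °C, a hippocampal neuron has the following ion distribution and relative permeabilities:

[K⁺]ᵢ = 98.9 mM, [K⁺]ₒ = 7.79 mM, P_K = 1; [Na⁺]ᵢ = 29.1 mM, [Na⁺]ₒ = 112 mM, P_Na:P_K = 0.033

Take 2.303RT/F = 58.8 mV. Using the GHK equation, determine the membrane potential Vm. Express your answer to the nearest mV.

-55 mV

Vm = 58.8 · log₁₀[(Σ P·[cation]ₒ + Σ P·[anion]ᵢ) / (Σ P·[cation]ᵢ + Σ P·[anion]ₒ)]
Numerator = 1×7.79 + 0.033×112 = 11.49
Denominator = 1×98.9 + 0.033×29.1 = 99.86
Vm = 58.8 · log₁₀(0.11502) = 58.8 × (-0.9392) = -55.23 mV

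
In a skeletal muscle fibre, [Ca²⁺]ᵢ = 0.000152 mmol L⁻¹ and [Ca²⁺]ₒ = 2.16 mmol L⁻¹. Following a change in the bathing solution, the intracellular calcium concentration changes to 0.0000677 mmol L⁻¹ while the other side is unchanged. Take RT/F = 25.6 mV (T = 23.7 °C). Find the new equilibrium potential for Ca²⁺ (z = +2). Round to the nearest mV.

133 mV

After the shift: [Ca²⁺]_out = 2.16, [Ca²⁺]_in = 0.0000677 mmol L⁻¹.
E_new = (25.6/2)·ln(2.16/0.0000677) = 12.80 · (10.3705) = 132.74 mV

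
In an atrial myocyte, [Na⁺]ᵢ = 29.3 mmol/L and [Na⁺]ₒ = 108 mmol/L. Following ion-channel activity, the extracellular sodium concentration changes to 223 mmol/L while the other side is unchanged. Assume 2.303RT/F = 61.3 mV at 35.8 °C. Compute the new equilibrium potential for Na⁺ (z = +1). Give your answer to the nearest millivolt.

54 mV

After the shift: [Na⁺]_out = 223, [Na⁺]_in = 29.3 mmol/L.
E_new = (61.3/1)·log₁₀(223/29.3) = 61.30 · (0.8814) = 54.03 mV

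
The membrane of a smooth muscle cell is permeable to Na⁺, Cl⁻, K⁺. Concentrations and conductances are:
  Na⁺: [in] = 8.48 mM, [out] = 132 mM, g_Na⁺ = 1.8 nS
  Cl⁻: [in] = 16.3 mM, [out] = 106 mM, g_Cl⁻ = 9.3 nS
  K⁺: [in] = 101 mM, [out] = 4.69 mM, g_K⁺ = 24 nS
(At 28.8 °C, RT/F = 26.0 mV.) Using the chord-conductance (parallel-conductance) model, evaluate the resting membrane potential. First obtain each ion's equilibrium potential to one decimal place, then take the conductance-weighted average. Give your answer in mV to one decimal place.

E_Na⁺ = (26.0/1)·ln(132/8.48) = 71.4 mV
E_Cl⁻ = (26.0/-1)·ln(106/16.3) = -48.7 mV
E_K⁺ = (26.0/1)·ln(4.69/101) = -79.8 mV
Vm = (Σ gᵢEᵢ)/(Σ gᵢ) = (1.8·71.4 + 9.3·-48.7 + 24·-79.8) / (1.8 + 9.3 + 24)
= -2239.59 / 35.1 = -63.81 mV

-63.8 mV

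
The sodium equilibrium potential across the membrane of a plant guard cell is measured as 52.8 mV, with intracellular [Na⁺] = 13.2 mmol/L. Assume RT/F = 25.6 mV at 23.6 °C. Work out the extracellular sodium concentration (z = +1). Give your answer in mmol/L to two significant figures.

100 mmol/L

Nernst: E = (25.6/1) · ln([out]/[in]), so ln([out]/[in]) = 52.8 × 1 / 25.6 = 2.0625.
[out]/[in] = e^(2.0625) = 7.866.
[out] = 7.866 × 13.2 = 103.8 mmol/L.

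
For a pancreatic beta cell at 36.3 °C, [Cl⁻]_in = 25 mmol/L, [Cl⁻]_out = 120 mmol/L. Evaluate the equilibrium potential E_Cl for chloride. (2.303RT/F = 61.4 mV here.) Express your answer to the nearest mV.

-42 mV

E = (61.4/z) · log₁₀([Cl⁻]_out/[Cl⁻]_in) with z = -1.
For an anion, dividing by z = -1 reverses the sign.
= (61.4/-1) · log₁₀(120/25) = -61.40 · log₁₀(4.8)
= -61.40 · (0.6812) = -41.83 mV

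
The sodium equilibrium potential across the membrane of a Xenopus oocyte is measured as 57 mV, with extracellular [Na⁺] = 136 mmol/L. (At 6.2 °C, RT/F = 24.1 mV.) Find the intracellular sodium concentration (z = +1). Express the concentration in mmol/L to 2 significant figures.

Nernst: E = (24.1/1) · ln([out]/[in]), so ln([out]/[in]) = 57.0 × 1 / 24.1 = 2.3651.
[out]/[in] = e^(2.3651) = 10.65.
[in] = 136 / 10.65 = 12.78 mmol/L.

13 mmol/L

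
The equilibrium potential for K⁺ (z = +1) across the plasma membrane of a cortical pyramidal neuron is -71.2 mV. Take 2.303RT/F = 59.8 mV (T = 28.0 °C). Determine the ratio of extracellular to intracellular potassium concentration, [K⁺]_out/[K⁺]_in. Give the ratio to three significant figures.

0.0645

log₁₀([out]/[in]) = E·z/(59.8) = -71.2 × 1 / 59.8 = -1.1906
[out]/[in] = 10^(-1.1906) = 0.06447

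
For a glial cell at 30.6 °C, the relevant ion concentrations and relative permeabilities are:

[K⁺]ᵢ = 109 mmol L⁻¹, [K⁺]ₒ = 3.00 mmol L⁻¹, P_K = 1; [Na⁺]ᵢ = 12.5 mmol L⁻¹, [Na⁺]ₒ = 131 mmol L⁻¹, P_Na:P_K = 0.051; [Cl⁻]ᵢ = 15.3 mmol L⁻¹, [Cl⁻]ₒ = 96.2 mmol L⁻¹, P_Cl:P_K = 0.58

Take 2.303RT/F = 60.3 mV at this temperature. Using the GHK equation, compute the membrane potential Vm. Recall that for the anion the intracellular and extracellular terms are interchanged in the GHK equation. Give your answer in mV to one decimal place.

-57.3 mV

Vm = 60.3 · log₁₀[(Σ P·[cation]ₒ + Σ P·[anion]ᵢ) / (Σ P·[cation]ᵢ + Σ P·[anion]ₒ)]
Numerator = 1×3.00 + 0.051×131 + 0.58×15.3 = 18.55
Denominator = 1×109 + 0.051×12.5 + 0.58×96.2 = 165.4
Vm = 60.3 · log₁₀(0.11216) = 60.3 × (-0.9502) = -57.29 mV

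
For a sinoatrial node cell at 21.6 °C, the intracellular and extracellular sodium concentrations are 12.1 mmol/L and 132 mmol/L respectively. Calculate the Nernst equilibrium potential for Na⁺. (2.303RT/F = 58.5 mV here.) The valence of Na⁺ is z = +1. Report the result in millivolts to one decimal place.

E = (58.5/z) · log₁₀([Na⁺]_out/[Na⁺]_in) with z = +1.
= (58.5/1) · log₁₀(132/12.1) = 58.50 · log₁₀(10.91)
= 58.50 · (1.0378) = 60.71 mV

60.7 mV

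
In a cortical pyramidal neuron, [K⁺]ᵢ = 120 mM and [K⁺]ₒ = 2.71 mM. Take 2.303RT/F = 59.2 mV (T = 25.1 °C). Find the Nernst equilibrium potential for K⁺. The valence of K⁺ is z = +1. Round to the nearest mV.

E = (59.2/z) · log₁₀([K⁺]_out/[K⁺]_in) with z = +1.
= (59.2/1) · log₁₀(2.71/120) = 59.20 · log₁₀(0.02258)
= 59.20 · (-1.6462) = -97.46 mV

-97 mV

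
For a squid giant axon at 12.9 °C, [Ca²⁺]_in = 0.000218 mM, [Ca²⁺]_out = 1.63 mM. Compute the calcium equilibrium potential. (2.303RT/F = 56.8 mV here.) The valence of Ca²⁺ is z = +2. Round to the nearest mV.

E = (56.8/z) · log₁₀([Ca²⁺]_out/[Ca²⁺]_in) with z = +2.
= (56.8/2) · log₁₀(1.63/0.000218) = 28.40 · log₁₀(7477)
= 28.40 · (3.8737) = 110.01 mV

110 mV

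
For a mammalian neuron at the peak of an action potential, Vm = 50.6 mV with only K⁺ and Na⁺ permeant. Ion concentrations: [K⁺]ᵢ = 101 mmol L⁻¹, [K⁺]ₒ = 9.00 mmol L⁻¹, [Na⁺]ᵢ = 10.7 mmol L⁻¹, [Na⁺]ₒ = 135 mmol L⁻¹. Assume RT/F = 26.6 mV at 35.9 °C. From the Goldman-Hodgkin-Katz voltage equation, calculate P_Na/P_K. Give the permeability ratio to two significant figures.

11

Let α = P_Na/P_K. GHK: Vm = 26.6·ln[(Kₒ + α·Naₒ)/(Kᵢ + α·Naᵢ)].
e^(Vm/26.6) = e^(50.6/26.6) = 6.701
So 6.701·(Kᵢ + α·Naᵢ) = Kₒ + α·Naₒ → α = (6.701·101.0 − 9.0) / (135.0 − 6.701·10.7)
α = (676.8 − 9.0) / (135.0 − 71.7) = 667.8/63.3 = 10.55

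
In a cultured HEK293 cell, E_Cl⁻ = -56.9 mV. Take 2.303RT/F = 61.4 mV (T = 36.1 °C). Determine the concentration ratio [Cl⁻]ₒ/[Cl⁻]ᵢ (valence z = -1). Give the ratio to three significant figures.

8.45

log₁₀([out]/[in]) = E·z/(61.4) = -56.9 × -1 / 61.4 = 0.9267
[out]/[in] = 10^(0.9267) = 8.447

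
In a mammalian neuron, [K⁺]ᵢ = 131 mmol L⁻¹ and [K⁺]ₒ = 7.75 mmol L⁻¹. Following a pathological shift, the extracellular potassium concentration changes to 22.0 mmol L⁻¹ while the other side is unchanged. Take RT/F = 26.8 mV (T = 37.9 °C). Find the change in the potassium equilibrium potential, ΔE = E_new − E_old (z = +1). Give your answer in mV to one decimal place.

E_old = (26.8/1)·ln(7.75/131) = -75.78 mV
E_new = (26.8/1)·ln(22.0/131) = -47.82 mV
ΔE = -47.82 − (-75.78) = 27.96 mV

28.0 mV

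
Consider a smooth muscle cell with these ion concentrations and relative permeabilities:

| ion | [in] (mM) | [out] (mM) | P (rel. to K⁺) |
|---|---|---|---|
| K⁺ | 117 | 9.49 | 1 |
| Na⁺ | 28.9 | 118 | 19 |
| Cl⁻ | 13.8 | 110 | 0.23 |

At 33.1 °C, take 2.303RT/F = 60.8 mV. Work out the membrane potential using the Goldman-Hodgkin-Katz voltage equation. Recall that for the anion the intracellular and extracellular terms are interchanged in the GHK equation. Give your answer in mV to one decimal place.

Vm = 60.8 · log₁₀[(Σ P·[cation]ₒ + Σ P·[anion]ᵢ) / (Σ P·[cation]ᵢ + Σ P·[anion]ₒ)]
Numerator = 1×9.49 + 19×118 + 0.23×13.8 = 2255
Denominator = 1×117 + 19×28.9 + 0.23×110 = 691.4
Vm = 60.8 · log₁₀(3.261) = 60.8 × (0.5134) = 31.21 mV

31.2 mV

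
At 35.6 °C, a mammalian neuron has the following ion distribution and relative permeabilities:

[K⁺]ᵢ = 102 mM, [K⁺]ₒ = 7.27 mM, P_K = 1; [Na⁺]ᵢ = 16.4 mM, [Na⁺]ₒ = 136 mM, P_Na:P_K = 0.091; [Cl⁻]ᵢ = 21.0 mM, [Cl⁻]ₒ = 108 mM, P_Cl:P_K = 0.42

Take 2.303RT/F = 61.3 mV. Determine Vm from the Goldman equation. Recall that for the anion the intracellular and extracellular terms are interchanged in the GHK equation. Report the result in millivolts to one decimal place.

Vm = 61.3 · log₁₀[(Σ P·[cation]ₒ + Σ P·[anion]ᵢ) / (Σ P·[cation]ᵢ + Σ P·[anion]ₒ)]
Numerator = 1×7.27 + 0.091×136 + 0.42×21.0 = 28.47
Denominator = 1×102 + 0.091×16.4 + 0.42×108 = 148.9
Vm = 61.3 · log₁₀(0.19124) = 61.3 × (-0.7184) = -44.04 mV

-44.0 mV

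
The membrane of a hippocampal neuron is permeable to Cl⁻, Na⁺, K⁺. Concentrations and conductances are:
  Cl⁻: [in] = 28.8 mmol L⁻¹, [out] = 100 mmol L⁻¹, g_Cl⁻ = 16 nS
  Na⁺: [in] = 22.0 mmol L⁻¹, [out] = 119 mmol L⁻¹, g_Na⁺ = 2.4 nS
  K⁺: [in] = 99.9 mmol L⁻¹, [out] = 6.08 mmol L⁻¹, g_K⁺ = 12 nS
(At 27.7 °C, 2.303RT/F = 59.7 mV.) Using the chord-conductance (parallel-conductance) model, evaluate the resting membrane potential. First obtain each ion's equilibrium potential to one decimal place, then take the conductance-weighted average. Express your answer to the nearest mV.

-42 mV

E_Cl⁻ = (59.7/-1)·log₁₀(100/28.8) = -32.3 mV
E_Na⁺ = (59.7/1)·log₁₀(119/22.0) = 43.8 mV
E_K⁺ = (59.7/1)·log₁₀(6.08/99.9) = -72.6 mV
Vm = (Σ gᵢEᵢ)/(Σ gᵢ) = (16·-32.3 + 2.4·43.8 + 12·-72.6) / (16 + 2.4 + 12)
= -1282.88 / 30.4 = -42.20 mV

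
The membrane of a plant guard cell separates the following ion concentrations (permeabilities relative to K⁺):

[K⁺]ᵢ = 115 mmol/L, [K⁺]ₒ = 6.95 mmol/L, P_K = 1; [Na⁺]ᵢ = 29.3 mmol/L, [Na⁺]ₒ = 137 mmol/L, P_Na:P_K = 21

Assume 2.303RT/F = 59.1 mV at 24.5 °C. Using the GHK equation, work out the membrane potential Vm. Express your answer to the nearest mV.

35 mV

Vm = 59.1 · log₁₀[(Σ P·[cation]ₒ + Σ P·[anion]ᵢ) / (Σ P·[cation]ᵢ + Σ P·[anion]ₒ)]
Numerator = 1×6.95 + 21×137 = 2884
Denominator = 1×115 + 21×29.3 = 730.3
Vm = 59.1 · log₁₀(3.949) = 59.1 × (0.5965) = 35.25 mV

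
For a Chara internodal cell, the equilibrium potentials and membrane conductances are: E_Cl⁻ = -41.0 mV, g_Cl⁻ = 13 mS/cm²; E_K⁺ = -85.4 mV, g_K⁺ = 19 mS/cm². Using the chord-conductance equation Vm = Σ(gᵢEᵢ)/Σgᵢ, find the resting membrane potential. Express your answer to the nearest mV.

Σ gᵢEᵢ = 13·(-41.0) + 19·(-85.4) = -2155.60
Σ gᵢ = 13 + 19 = 32
Vm = -2155.60 / 32 = -67.36 mV

-67 mV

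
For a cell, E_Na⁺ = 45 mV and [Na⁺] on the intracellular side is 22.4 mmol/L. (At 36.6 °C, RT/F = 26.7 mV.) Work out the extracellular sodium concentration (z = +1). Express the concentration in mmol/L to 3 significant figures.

121 mmol/L

Nernst: E = (26.7/1) · ln([out]/[in]), so ln([out]/[in]) = 45.0 × 1 / 26.7 = 1.6854.
[out]/[in] = e^(1.6854) = 5.395.
[out] = 5.395 × 22.4 = 120.8 mmol/L.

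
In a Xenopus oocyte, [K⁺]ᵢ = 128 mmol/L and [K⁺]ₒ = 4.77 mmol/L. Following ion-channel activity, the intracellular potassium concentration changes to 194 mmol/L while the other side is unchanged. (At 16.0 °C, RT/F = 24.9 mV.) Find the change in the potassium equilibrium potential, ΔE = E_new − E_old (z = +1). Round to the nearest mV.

-10 mV

E_old = (24.9/1)·ln(4.77/128) = -81.91 mV
E_new = (24.9/1)·ln(4.77/194) = -92.27 mV
ΔE = -92.27 − (-81.91) = -10.35 mV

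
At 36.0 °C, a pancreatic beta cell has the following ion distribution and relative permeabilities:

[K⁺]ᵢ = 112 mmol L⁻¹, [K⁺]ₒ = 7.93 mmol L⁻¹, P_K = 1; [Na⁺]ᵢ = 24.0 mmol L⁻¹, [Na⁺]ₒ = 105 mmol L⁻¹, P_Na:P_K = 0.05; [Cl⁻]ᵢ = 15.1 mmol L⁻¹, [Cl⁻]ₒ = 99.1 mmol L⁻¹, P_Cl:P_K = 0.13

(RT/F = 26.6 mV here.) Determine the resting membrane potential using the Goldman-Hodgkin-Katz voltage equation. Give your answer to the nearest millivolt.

Vm = 26.6 · ln[(Σ P·[cation]ₒ + Σ P·[anion]ᵢ) / (Σ P·[cation]ᵢ + Σ P·[anion]ₒ)]
Numerator = 1×7.93 + 0.05×105 + 0.13×15.1 = 15.14
Denominator = 1×112 + 0.05×24.0 + 0.13×99.1 = 126.1
Vm = 26.6 · ln(0.1201) = 26.6 × (-2.1194) = -56.38 mV

-56 mV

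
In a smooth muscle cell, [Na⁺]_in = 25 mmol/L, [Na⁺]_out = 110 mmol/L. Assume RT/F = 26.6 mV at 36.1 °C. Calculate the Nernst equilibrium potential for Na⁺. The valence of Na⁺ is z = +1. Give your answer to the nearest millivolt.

39 mV

E = (26.6/z) · ln([Na⁺]_out/[Na⁺]_in) with z = +1.
= (26.6/1) · ln(110/25) = 26.60 · ln(4.4)
= 26.60 · (1.4816) = 39.41 mV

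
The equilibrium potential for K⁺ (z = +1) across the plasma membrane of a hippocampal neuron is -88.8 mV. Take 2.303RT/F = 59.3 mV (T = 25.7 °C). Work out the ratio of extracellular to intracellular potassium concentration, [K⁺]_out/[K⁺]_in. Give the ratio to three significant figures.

0.0318

log₁₀([out]/[in]) = E·z/(59.3) = -88.8 × 1 / 59.3 = -1.4975
[out]/[in] = 10^(-1.4975) = 0.03181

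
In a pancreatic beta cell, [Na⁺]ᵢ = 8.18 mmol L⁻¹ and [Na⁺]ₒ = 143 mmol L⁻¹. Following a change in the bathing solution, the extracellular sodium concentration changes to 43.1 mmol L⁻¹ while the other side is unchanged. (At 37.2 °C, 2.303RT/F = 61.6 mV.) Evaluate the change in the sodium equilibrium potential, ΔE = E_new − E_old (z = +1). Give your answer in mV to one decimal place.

-32.1 mV

E_old = (61.6/1)·log₁₀(143/8.18) = 76.54 mV
E_new = (61.6/1)·log₁₀(43.1/8.18) = 44.46 mV
ΔE = 44.46 − (76.54) = -32.08 mV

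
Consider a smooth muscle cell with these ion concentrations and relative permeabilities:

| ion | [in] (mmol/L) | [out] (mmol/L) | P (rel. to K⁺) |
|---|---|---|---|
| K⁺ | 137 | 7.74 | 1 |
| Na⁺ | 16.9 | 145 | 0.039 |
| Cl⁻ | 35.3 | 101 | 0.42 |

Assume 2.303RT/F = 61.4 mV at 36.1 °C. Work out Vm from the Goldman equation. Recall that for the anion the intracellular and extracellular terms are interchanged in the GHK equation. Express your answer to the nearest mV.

-49 mV

Vm = 61.4 · log₁₀[(Σ P·[cation]ₒ + Σ P·[anion]ᵢ) / (Σ P·[cation]ᵢ + Σ P·[anion]ₒ)]
Numerator = 1×7.74 + 0.039×145 + 0.42×35.3 = 28.22
Denominator = 1×137 + 0.039×16.9 + 0.42×101 = 180.1
Vm = 61.4 · log₁₀(0.15671) = 61.4 × (-0.8049) = -49.42 mV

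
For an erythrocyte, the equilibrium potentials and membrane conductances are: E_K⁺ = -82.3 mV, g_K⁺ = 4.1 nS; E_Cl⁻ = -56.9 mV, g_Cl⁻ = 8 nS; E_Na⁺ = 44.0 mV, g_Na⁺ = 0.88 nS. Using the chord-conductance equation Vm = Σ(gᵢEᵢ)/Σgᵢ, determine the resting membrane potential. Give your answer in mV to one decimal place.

Σ gᵢEᵢ = 4.1·(-82.3) + 8·(-56.9) + 0.88·(44.0) = -753.91
Σ gᵢ = 4.1 + 8 + 0.88 = 12.98
Vm = -753.91 / 12.98 = -58.08 mV

-58.1 mV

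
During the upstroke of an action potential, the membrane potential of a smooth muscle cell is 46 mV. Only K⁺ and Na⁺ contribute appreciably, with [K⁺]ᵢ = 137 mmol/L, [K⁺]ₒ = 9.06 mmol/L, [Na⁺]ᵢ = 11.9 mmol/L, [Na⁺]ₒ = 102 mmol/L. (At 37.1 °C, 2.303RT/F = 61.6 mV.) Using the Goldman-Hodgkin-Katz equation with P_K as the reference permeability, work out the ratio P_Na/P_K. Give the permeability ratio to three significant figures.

Let α = P_Na/P_K. GHK: Vm = 61.6·log₁₀[(Kₒ + α·Naₒ)/(Kᵢ + α·Naᵢ)].
10^(Vm/61.6) = 10^(46.0/61.6) = 5.5815
So 5.5815·(Kᵢ + α·Naᵢ) = Kₒ + α·Naₒ → α = (5.5815·137.0 − 9.06) / (102.0 − 5.5815·11.9)
α = (764.7 − 9.06) / (102.0 − 66.42) = 755.6/35.58 = 21.24

21.2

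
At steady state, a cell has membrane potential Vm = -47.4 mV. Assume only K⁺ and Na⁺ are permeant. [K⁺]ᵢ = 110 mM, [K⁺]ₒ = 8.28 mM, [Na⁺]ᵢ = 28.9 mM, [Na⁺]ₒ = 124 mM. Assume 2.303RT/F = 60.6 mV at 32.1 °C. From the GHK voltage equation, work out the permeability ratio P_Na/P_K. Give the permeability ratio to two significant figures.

Let α = P_Na/P_K. GHK: Vm = 60.6·log₁₀[(Kₒ + α·Naₒ)/(Kᵢ + α·Naᵢ)].
10^(Vm/60.6) = 10^(-47.4/60.6) = 0.16513
So 0.16513·(Kᵢ + α·Naᵢ) = Kₒ + α·Naₒ → α = (0.16513·110.0 − 8.28) / (124.0 − 0.16513·28.9)
α = (18.16 − 8.28) / (124.0 − 4.772) = 9.884/119.2 = 0.0829

0.083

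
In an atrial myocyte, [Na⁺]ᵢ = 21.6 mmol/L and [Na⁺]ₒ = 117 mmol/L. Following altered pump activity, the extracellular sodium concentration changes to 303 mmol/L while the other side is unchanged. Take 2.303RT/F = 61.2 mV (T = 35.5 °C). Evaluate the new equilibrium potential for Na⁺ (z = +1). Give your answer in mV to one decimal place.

70.2 mV

After the shift: [Na⁺]_out = 303, [Na⁺]_in = 21.6 mmol/L.
E_new = (61.2/1)·log₁₀(303/21.6) = 61.20 · (1.1470) = 70.20 mV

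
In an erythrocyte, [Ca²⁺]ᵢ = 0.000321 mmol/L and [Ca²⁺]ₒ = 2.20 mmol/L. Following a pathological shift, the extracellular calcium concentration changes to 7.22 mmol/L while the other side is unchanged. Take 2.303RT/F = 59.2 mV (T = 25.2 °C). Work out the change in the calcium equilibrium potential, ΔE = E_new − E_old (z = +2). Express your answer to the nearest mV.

15 mV

E_old = (59.2/2)·log₁₀(2.20/0.000321) = 113.54 mV
E_new = (59.2/2)·log₁₀(7.22/0.000321) = 128.82 mV
ΔE = 128.82 − (113.54) = 15.28 mV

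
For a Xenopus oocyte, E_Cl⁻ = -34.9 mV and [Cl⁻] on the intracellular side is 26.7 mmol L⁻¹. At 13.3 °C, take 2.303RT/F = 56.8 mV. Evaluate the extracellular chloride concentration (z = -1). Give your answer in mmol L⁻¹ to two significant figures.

Nernst: E = (56.8/-1) · log₁₀([out]/[in]), so log₁₀([out]/[in]) = -34.9 × -1 / 56.8 = 0.6144.
[out]/[in] = 10^(0.6144) = 4.116.
[out] = 4.116 × 26.7 = 109.9 mmol L⁻¹.

110 mmol L⁻¹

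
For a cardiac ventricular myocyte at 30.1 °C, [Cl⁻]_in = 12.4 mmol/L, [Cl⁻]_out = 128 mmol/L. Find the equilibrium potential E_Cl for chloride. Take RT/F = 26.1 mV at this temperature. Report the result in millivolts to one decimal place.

E = (26.1/z) · ln([Cl⁻]_out/[Cl⁻]_in) with z = -1.
For an anion, dividing by z = -1 reverses the sign.
= (26.1/-1) · ln(128/12.4) = -26.10 · ln(10.32)
= -26.10 · (2.3343) = -60.93 mV

-60.9 mV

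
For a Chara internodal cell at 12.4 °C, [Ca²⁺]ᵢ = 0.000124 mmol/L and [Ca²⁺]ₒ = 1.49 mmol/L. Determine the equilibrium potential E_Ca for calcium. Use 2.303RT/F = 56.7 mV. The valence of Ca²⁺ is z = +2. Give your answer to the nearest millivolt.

116 mV

E = (56.7/z) · log₁₀([Ca²⁺]_out/[Ca²⁺]_in) with z = +2.
= (56.7/2) · log₁₀(1.49/0.000124) = 28.35 · log₁₀(1.202e+04)
= 28.35 · (4.0798) = 115.66 mV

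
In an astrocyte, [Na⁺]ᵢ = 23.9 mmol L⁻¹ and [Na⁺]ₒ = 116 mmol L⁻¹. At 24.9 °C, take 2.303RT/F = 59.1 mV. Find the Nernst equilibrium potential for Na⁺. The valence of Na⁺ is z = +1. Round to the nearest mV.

E = (59.1/z) · log₁₀([Na⁺]_out/[Na⁺]_in) with z = +1.
= (59.1/1) · log₁₀(116/23.9) = 59.10 · log₁₀(4.854)
= 59.10 · (0.6861) = 40.55 mV

41 mV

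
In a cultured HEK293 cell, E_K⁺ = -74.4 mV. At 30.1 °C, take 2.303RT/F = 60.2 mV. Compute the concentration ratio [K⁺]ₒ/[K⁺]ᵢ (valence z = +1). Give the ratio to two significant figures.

0.058

log₁₀([out]/[in]) = E·z/(60.2) = -74.4 × 1 / 60.2 = -1.2359
[out]/[in] = 10^(-1.2359) = 0.05809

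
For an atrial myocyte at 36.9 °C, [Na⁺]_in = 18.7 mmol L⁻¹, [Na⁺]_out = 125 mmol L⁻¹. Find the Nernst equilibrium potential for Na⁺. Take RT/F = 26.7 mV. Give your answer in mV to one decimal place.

50.7 mV

E = (26.7/z) · ln([Na⁺]_out/[Na⁺]_in) with z = +1.
= (26.7/1) · ln(125/18.7) = 26.70 · ln(6.684)
= 26.70 · (1.8998) = 50.72 mV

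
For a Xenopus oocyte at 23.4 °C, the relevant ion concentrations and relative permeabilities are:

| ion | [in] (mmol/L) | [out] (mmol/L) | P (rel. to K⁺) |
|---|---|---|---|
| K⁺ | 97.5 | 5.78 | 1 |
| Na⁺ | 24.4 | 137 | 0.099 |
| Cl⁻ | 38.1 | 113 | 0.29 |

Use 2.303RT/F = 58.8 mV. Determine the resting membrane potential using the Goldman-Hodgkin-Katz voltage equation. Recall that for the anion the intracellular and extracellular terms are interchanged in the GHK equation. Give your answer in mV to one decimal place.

Vm = 58.8 · log₁₀[(Σ P·[cation]ₒ + Σ P·[anion]ᵢ) / (Σ P·[cation]ᵢ + Σ P·[anion]ₒ)]
Numerator = 1×5.78 + 0.099×137 + 0.29×38.1 = 30.39
Denominator = 1×97.5 + 0.099×24.4 + 0.29×113 = 132.7
Vm = 58.8 · log₁₀(0.22905) = 58.8 × (-0.6401) = -37.64 mV

-37.6 mV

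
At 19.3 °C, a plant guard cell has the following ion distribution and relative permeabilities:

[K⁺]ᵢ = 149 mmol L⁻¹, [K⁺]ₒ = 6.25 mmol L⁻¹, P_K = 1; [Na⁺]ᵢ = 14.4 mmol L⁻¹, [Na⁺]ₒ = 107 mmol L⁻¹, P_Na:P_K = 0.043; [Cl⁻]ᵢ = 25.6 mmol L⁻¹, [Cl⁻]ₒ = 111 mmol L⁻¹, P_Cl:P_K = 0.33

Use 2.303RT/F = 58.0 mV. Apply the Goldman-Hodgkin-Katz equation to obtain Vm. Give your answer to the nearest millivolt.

Vm = 58.0 · log₁₀[(Σ P·[cation]ₒ + Σ P·[anion]ᵢ) / (Σ P·[cation]ᵢ + Σ P·[anion]ₒ)]
Numerator = 1×6.25 + 0.043×107 + 0.33×25.6 = 19.3
Denominator = 1×149 + 0.043×14.4 + 0.33×111 = 186.2
Vm = 58.0 · log₁₀(0.10362) = 58.0 × (-0.9846) = -57.10 mV

-57 mV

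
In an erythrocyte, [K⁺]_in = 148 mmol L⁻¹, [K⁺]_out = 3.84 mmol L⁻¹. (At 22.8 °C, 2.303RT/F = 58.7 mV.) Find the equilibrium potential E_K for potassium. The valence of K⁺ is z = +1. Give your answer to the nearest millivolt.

E = (58.7/z) · log₁₀([K⁺]_out/[K⁺]_in) with z = +1.
= (58.7/1) · log₁₀(3.84/148) = 58.70 · log₁₀(0.02595)
= 58.70 · (-1.5859) = -93.09 mV

-93 mV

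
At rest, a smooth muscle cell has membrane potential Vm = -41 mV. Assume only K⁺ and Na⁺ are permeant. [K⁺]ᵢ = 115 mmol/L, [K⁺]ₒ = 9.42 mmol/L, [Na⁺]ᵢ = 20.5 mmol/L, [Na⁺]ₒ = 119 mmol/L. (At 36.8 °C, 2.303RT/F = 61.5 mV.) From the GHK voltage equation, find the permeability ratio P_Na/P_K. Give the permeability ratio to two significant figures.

Let α = P_Na/P_K. GHK: Vm = 61.5·log₁₀[(Kₒ + α·Naₒ)/(Kᵢ + α·Naᵢ)].
10^(Vm/61.5) = 10^(-41.0/61.5) = 0.21544
So 0.21544·(Kᵢ + α·Naᵢ) = Kₒ + α·Naₒ → α = (0.21544·115.0 − 9.42) / (119.0 − 0.21544·20.5)
α = (24.78 − 9.42) / (119.0 − 4.417) = 15.36/114.6 = 0.134

0.13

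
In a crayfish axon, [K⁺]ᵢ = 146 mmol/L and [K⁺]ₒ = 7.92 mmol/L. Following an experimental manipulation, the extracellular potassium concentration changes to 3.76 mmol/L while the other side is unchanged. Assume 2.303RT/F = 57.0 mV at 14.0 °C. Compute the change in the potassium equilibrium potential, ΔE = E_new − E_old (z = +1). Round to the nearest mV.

-18 mV

E_old = (57.0/1)·log₁₀(7.92/146) = -72.14 mV
E_new = (57.0/1)·log₁₀(3.76/146) = -90.58 mV
ΔE = -90.58 − (-72.14) = -18.44 mV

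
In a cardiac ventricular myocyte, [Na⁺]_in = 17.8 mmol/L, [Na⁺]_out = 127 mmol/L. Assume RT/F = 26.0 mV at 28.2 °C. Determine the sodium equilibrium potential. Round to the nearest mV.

51 mV

E = (26.0/z) · ln([Na⁺]_out/[Na⁺]_in) with z = +1.
= (26.0/1) · ln(127/17.8) = 26.00 · ln(7.135)
= 26.00 · (1.9650) = 51.09 mV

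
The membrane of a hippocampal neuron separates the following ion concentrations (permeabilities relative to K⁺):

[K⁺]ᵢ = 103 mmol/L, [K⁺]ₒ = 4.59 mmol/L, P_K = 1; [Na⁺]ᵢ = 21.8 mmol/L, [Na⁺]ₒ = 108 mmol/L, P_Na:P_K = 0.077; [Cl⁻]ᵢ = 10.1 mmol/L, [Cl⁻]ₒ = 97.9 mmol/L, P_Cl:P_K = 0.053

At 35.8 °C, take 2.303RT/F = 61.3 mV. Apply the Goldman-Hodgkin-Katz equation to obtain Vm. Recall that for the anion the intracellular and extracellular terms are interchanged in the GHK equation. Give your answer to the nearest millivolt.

Vm = 61.3 · log₁₀[(Σ P·[cation]ₒ + Σ P·[anion]ᵢ) / (Σ P·[cation]ᵢ + Σ P·[anion]ₒ)]
Numerator = 1×4.59 + 0.077×108 + 0.053×10.1 = 13.44
Denominator = 1×103 + 0.077×21.8 + 0.053×97.9 = 109.9
Vm = 61.3 · log₁₀(0.12234) = 61.3 × (-0.9124) = -55.93 mV

-56 mV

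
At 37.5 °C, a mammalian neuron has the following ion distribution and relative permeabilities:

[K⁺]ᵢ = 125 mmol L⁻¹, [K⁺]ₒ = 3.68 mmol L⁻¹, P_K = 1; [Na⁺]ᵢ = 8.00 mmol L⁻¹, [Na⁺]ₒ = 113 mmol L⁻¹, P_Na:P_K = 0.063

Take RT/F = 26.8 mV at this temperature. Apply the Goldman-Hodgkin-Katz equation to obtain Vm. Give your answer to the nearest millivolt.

-66 mV

Vm = 26.8 · ln[(Σ P·[cation]ₒ + Σ P·[anion]ᵢ) / (Σ P·[cation]ᵢ + Σ P·[anion]ₒ)]
Numerator = 1×3.68 + 0.063×113 = 10.8
Denominator = 1×125 + 0.063×8.00 = 125.5
Vm = 26.8 · ln(0.086045) = 26.8 × (-2.4529) = -65.74 mV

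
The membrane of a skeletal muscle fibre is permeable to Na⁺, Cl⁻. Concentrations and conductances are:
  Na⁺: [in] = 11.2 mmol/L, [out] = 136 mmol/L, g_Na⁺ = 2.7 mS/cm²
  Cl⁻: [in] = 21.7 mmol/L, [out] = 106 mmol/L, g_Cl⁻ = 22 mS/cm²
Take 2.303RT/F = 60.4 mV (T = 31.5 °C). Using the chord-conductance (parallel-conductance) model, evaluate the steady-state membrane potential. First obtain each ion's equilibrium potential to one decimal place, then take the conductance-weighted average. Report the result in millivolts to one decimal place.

E_Na⁺ = (60.4/1)·log₁₀(136/11.2) = 65.5 mV
E_Cl⁻ = (60.4/-1)·log₁₀(106/21.7) = -41.6 mV
Vm = (Σ gᵢEᵢ)/(Σ gᵢ) = (2.7·65.5 + 22·-41.6) / (2.7 + 22)
= -738.35 / 24.7 = -29.89 mV

-29.9 mV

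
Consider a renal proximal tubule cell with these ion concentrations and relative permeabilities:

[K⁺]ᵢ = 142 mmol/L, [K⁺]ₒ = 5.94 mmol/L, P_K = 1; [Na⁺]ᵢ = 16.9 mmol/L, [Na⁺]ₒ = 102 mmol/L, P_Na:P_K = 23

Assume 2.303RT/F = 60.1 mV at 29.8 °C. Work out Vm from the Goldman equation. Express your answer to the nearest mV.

39 mV

Vm = 60.1 · log₁₀[(Σ P·[cation]ₒ + Σ P·[anion]ᵢ) / (Σ P·[cation]ᵢ + Σ P·[anion]ₒ)]
Numerator = 1×5.94 + 23×102 = 2352
Denominator = 1×142 + 23×16.9 = 530.7
Vm = 60.1 · log₁₀(4.4318) = 60.1 × (0.6466) = 38.86 mV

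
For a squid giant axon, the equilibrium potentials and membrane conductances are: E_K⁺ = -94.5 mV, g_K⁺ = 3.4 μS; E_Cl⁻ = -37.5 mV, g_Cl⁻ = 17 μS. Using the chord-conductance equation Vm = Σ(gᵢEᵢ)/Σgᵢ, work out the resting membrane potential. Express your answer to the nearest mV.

-47 mV

Σ gᵢEᵢ = 3.4·(-94.5) + 17·(-37.5) = -958.80
Σ gᵢ = 3.4 + 17 = 20.4
Vm = -958.80 / 20.4 = -47.00 mV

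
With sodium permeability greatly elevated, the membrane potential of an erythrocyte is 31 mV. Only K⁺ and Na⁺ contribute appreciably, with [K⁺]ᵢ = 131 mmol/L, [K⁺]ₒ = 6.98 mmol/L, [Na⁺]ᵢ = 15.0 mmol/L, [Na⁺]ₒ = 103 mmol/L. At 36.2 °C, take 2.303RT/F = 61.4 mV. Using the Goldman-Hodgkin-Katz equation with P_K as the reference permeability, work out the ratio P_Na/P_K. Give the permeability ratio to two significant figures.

7.5

Let α = P_Na/P_K. GHK: Vm = 61.4·log₁₀[(Kₒ + α·Naₒ)/(Kᵢ + α·Naᵢ)].
10^(Vm/61.4) = 10^(31.0/61.4) = 3.1981
So 3.1981·(Kᵢ + α·Naᵢ) = Kₒ + α·Naₒ → α = (3.1981·131.0 − 6.98) / (103.0 − 3.1981·15.0)
α = (418.9 − 6.98) / (103.0 − 47.97) = 412/55.03 = 7.486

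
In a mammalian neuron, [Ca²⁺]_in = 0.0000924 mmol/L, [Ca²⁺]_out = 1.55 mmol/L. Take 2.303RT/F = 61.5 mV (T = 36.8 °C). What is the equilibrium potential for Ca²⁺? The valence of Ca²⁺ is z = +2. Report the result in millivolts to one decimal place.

E = (61.5/z) · log₁₀([Ca²⁺]_out/[Ca²⁺]_in) with z = +2.
= (61.5/2) · log₁₀(1.55/0.0000924) = 30.75 · log₁₀(1.677e+04)
= 30.75 · (4.2247) = 129.91 mV

129.9 mV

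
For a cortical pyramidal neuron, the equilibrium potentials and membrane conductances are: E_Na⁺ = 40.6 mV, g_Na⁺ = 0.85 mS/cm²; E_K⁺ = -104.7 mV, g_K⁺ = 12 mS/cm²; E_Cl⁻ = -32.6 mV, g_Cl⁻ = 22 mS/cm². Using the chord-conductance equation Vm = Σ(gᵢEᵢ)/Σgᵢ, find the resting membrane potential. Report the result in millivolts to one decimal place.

-55.6 mV

Σ gᵢEᵢ = 0.85·(40.6) + 12·(-104.7) + 22·(-32.6) = -1939.09
Σ gᵢ = 0.85 + 12 + 22 = 34.85
Vm = -1939.09 / 34.85 = -55.64 mV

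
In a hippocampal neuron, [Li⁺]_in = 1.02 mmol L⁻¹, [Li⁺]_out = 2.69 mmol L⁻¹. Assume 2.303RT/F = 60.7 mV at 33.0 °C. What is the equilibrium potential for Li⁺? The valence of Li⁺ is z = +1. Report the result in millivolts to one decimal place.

25.6 mV

E = (60.7/z) · log₁₀([Li⁺]_out/[Li⁺]_in) with z = +1.
= (60.7/1) · log₁₀(2.69/1.02) = 60.70 · log₁₀(2.637)
= 60.70 · (0.4212) = 25.56 mV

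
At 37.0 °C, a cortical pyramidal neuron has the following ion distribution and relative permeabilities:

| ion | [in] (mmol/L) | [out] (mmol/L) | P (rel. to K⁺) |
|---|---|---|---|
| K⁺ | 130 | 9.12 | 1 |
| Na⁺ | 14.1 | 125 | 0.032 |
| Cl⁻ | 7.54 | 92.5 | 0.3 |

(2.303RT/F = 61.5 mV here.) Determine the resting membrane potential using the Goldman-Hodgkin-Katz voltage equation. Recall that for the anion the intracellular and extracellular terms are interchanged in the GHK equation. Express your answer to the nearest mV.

-62 mV

Vm = 61.5 · log₁₀[(Σ P·[cation]ₒ + Σ P·[anion]ᵢ) / (Σ P·[cation]ᵢ + Σ P·[anion]ₒ)]
Numerator = 1×9.12 + 0.032×125 + 0.3×7.54 = 15.38
Denominator = 1×130 + 0.032×14.1 + 0.3×92.5 = 158.2
Vm = 61.5 · log₁₀(0.097231) = 61.5 × (-1.0122) = -62.25 mV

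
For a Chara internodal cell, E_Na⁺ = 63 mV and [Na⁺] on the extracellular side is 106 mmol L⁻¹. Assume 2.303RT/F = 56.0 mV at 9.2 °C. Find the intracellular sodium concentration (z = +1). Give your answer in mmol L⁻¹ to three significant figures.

Nernst: E = (56.0/1) · log₁₀([out]/[in]), so log₁₀([out]/[in]) = 63.0 × 1 / 56.0 = 1.1250.
[out]/[in] = 10^(1.1250) = 13.34.
[in] = 106 / 13.34 = 7.949 mmol L⁻¹.

7.95 mmol L⁻¹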